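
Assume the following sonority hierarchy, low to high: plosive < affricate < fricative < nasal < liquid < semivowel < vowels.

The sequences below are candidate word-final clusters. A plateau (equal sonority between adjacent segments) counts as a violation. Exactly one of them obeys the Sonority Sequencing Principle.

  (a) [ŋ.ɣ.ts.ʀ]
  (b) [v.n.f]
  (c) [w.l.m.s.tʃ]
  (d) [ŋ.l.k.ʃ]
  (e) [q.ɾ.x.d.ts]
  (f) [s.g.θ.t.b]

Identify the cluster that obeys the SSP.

c

(a) 4-3-2-5 → violates
(b) 3-4-3 → violates
(c) 6-5-4-3-2 → obeys
(d) 4-5-1-3 → violates
(e) 1-5-3-1-2 → violates
(f) 3-1-3-1-1 → violates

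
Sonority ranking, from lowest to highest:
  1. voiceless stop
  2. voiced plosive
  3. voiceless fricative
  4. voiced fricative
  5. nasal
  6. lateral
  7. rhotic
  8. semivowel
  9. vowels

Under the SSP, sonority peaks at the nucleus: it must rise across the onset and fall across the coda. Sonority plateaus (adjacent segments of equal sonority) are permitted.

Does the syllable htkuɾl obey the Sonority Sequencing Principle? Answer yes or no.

no

Onset: /h/ is a voiceless fricative (sonority 3), /t/ is a voiceless stop (sonority 1), /k/ is a voiceless stop (sonority 1); then the nucleus /u/ (sonority 9).
Onset profile 3-1-1-9 — does not rise throughout.
Coda: /ɾ/ is a rhotic (sonority 7), /l/ is a lateral (sonority 6).
Coda profile 9-7-6 — falls from the nucleus.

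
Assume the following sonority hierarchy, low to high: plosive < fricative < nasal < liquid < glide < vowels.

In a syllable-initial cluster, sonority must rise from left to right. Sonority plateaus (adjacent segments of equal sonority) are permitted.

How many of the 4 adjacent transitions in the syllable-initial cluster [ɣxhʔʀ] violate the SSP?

1

/ɣ/ — fricative, sonority 2.
/x/ — fricative, sonority 2.
/h/ — fricative, sonority 2.
/ʔ/ — plosive, sonority 1.
/ʀ/ — liquid, sonority 4.
/ɣ/→/x/: 2→2 (plateau, allowed) — ok.
/x/→/h/: 2→2 (plateau, allowed) — ok.
/h/→/ʔ/: 2→1 (does not rise) — violation.
/ʔ/→/ʀ/: 1→4 (rises) — ok.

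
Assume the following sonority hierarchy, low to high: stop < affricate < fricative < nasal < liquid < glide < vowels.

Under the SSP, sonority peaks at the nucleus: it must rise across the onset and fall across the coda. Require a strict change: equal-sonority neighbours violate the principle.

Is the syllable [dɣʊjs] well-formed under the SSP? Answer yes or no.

yes

Onset: /d/ is a stop (sonority 1), /ɣ/ is a fricative (sonority 3); then the nucleus /ʊ/ (sonority 7).
Onset profile 1-3-7 — rises to the nucleus.
Coda: /j/ is a glide (sonority 6), /s/ is a fricative (sonority 3).
Coda profile 7-6-3 — falls from the nucleus.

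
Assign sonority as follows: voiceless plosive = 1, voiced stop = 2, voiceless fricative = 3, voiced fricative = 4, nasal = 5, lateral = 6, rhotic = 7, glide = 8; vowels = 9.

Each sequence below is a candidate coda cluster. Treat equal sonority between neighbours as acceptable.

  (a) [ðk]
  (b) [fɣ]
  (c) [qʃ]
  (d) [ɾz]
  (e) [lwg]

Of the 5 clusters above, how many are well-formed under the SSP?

(a) 4-1 → obeys
(b) 3-4 → violates
(c) 1-3 → violates
(d) 7-4 → obeys
(e) 6-8-2 → violates

2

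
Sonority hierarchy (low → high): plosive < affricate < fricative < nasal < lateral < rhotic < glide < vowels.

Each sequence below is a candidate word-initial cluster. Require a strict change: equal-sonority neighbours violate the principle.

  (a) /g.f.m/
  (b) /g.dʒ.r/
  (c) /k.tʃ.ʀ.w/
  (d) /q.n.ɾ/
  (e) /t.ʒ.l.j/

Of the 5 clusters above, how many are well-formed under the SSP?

5

(a) 1-3-4 → obeys
(b) 1-2-6 → obeys
(c) 1-2-6-7 → obeys
(d) 1-4-6 → obeys
(e) 1-3-5-7 → obeys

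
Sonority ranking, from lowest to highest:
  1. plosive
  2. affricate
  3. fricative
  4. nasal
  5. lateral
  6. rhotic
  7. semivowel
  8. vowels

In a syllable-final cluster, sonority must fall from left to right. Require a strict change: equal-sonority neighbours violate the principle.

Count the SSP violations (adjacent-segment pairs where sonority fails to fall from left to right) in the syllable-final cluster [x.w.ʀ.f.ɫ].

/x/ is a fricative (sonority 3).
/w/ is a semivowel (sonority 7).
/ʀ/ is a rhotic (sonority 6).
/f/ is a fricative (sonority 3).
/ɫ/ is a lateral (sonority 5).
/x/→/w/: 3→7 (does not fall) — violation.
/w/→/ʀ/: 7→6 (falls) — ok.
/ʀ/→/f/: 6→3 (falls) — ok.
/f/→/ɫ/: 3→5 (does not fall) — violation.

2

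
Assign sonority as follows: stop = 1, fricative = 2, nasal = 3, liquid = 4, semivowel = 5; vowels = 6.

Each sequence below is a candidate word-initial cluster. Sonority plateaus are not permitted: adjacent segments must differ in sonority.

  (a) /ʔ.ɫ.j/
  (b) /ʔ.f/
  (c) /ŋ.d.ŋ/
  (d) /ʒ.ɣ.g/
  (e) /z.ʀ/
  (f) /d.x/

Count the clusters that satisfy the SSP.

4

(a) 1-4-5 → obeys
(b) 1-2 → obeys
(c) 3-1-3 → violates
(d) 2-2-1 → violates
(e) 2-4 → obeys
(f) 1-2 → obeys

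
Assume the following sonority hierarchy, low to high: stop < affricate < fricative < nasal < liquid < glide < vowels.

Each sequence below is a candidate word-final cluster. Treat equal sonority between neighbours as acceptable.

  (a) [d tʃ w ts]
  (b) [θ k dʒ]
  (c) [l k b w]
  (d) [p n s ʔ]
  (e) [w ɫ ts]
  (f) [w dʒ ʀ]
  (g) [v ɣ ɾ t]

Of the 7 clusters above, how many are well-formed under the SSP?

(a) [d tʃ w ts]: profile 1-2-6-2 — violates.
(b) [θ k dʒ]: profile 3-1-2 — violates.
(c) [l k b w]: profile 5-1-1-6 — violates.
(d) [p n s ʔ]: profile 1-4-3-1 — violates.
(e) [w ɫ ts]: profile 6-5-2 — obeys.
(f) [w dʒ ʀ]: profile 6-2-5 — violates.
(g) [v ɣ ɾ t]: profile 3-3-5-1 — violates.

1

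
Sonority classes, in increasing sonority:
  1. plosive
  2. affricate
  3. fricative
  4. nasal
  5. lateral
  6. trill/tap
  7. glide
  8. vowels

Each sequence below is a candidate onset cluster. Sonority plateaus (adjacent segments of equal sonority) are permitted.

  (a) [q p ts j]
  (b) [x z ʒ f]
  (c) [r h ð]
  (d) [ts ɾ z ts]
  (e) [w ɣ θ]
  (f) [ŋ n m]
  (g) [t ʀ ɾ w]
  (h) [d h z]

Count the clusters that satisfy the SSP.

5

(a) [q p ts j]: profile 1-1-2-7 — obeys.
(b) [x z ʒ f]: profile 3-3-3-3 — obeys.
(c) [r h ð]: profile 6-3-3 — violates.
(d) [ts ɾ z ts]: profile 2-6-3-2 — violates.
(e) [w ɣ θ]: profile 7-3-3 — violates.
(f) [ŋ n m]: profile 4-4-4 — obeys.
(g) [t ʀ ɾ w]: profile 1-6-6-7 — obeys.
(h) [d h z]: profile 1-3-3 — obeys.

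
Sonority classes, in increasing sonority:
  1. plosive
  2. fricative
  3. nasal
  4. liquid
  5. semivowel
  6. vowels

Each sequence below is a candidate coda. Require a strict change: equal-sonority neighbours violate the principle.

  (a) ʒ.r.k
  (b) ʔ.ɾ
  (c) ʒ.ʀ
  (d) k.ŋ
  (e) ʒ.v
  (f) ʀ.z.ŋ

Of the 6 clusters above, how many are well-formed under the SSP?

(a) 2-4-1 → violates
(b) 1-4 → violates
(c) 2-4 → violates
(d) 1-3 → violates
(e) 2-2 → violates
(f) 4-2-3 → violates

0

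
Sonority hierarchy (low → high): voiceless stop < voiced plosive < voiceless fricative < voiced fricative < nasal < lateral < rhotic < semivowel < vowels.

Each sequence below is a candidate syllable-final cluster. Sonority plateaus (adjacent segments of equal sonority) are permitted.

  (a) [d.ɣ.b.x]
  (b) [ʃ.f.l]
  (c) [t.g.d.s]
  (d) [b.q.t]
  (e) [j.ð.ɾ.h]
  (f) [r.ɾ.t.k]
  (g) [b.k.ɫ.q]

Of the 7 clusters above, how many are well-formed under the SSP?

(a) sonority 2-4-2-3: ill-formed.
(b) sonority 3-3-6: ill-formed.
(c) sonority 1-2-2-3: ill-formed.
(d) sonority 2-1-1: well-formed.
(e) sonority 8-4-7-3: ill-formed.
(f) sonority 7-7-1-1: well-formed.
(g) sonority 2-1-6-1: ill-formed.

2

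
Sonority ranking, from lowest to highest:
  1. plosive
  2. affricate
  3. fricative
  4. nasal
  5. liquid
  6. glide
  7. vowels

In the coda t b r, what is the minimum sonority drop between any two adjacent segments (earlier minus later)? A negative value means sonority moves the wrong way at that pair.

/t/ is a plosive (sonority 1).
/b/ is a plosive (sonority 1).
/r/ is a liquid (sonority 5).
/t/→/b/: change +0.
/b/→/r/: change -4.
Minimum = -4.

-4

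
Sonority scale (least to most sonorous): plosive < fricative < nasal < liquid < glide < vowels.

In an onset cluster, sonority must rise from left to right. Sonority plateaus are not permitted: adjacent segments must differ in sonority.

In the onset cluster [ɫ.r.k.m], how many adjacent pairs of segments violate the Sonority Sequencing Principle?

/ɫ/: liquid = 4.
/r/: liquid = 4.
/k/: plosive = 1.
/m/: nasal = 3.
/ɫ/→/r/: 4→4 (plateau) — violation.
/r/→/k/: 4→1 (does not rise) — violation.
/k/→/m/: 1→3 (rises) — ok.

2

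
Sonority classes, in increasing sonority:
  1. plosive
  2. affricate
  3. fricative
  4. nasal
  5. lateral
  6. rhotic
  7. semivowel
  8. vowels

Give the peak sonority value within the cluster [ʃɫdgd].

5

/ʃ/: fricative = 3.
/ɫ/: lateral = 5.
/d/: plosive = 1.
/g/: plosive = 1.
/d/: plosive = 1.
The maximum is 5.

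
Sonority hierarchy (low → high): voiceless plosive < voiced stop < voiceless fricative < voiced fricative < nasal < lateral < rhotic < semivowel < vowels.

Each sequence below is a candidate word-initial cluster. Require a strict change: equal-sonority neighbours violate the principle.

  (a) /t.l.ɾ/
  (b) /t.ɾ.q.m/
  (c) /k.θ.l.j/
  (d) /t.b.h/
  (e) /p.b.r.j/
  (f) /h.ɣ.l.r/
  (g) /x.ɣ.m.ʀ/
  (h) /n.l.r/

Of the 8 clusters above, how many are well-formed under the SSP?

7

(a) /t.l.ɾ/: profile 1-6-7 — obeys.
(b) /t.ɾ.q.m/: profile 1-7-1-5 — violates.
(c) /k.θ.l.j/: profile 1-3-6-8 — obeys.
(d) /t.b.h/: profile 1-2-3 — obeys.
(e) /p.b.r.j/: profile 1-2-7-8 — obeys.
(f) /h.ɣ.l.r/: profile 3-4-6-7 — obeys.
(g) /x.ɣ.m.ʀ/: profile 3-4-5-7 — obeys.
(h) /n.l.r/: profile 5-6-7 — obeys.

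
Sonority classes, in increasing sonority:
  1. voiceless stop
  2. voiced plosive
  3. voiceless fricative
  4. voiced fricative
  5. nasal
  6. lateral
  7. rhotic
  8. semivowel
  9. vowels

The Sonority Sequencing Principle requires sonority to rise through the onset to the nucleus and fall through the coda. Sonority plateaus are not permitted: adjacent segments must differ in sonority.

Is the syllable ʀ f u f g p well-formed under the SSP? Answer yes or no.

no

Onset: /ʀ/ is a rhotic (sonority 7), /f/ is a voiceless fricative (sonority 3); then the nucleus /u/ (sonority 9).
Onset profile 7-3-9 — does not strictly rise throughout.
Coda: /f/ is a voiceless fricative (sonority 3), /g/ is a voiced plosive (sonority 2), /p/ is a voiceless stop (sonority 1).
Coda profile 9-3-2-1 — falls from the nucleus.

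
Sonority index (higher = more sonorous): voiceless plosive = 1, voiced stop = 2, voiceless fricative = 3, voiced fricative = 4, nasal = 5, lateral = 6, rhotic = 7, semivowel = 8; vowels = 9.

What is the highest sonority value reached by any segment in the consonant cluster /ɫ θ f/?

6

/ɫ/: lateral = 6.
/θ/: voiceless fricative = 3.
/f/: voiceless fricative = 3.
The maximum is 6.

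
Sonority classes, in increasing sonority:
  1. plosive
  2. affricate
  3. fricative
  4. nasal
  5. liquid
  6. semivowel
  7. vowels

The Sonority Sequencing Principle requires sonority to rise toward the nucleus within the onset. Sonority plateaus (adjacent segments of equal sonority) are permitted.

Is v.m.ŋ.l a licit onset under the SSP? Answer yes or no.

yes

/v/ — fricative, sonority 3.
/m/ — nasal, sonority 4.
/ŋ/ — nasal, sonority 4.
/l/ — liquid, sonority 5.
The profile 3-4-4-5 is non-decreasing (plateaus allowed), so the onset satisfies the SSP.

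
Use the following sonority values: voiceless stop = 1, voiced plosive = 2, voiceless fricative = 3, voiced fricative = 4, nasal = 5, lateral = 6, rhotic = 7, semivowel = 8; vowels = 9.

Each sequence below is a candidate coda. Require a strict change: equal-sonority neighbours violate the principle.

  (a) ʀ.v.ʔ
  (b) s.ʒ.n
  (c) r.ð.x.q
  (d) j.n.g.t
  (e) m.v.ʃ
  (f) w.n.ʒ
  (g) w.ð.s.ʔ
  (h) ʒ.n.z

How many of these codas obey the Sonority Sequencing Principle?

6

(a) 7-4-1 → obeys
(b) 3-4-5 → violates
(c) 7-4-3-1 → obeys
(d) 8-5-2-1 → obeys
(e) 5-4-3 → obeys
(f) 8-5-4 → obeys
(g) 8-4-3-1 → obeys
(h) 4-5-4 → violates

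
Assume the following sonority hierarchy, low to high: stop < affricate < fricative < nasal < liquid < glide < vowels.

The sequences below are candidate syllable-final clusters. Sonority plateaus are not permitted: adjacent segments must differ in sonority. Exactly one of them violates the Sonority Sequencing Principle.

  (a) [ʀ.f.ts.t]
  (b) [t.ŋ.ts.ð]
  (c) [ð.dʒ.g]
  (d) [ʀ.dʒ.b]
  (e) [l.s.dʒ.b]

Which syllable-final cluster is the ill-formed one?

(a) 5-3-2-1 → obeys
(b) 1-4-2-3 → violates
(c) 3-2-1 → obeys
(d) 5-2-1 → obeys
(e) 5-3-2-1 → obeys

b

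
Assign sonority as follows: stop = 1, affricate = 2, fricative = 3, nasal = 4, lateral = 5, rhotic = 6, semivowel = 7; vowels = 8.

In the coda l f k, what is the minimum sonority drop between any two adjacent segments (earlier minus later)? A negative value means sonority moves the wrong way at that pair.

2

/l/ — lateral, sonority 5.
/f/ — fricative, sonority 3.
/k/ — stop, sonority 1.
/l/→/f/: change +2.
/f/→/k/: change +2.
Minimum = 2.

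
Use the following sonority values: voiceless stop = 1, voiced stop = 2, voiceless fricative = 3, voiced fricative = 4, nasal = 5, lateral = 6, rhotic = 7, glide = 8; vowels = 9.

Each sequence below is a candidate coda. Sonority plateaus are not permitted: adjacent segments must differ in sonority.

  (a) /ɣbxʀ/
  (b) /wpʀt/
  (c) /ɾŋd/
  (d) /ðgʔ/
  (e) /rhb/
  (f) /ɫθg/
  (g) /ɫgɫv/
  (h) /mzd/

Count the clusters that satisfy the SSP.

(a) sonority 4-2-3-7: ill-formed.
(b) sonority 8-1-7-1: ill-formed.
(c) sonority 7-5-2: well-formed.
(d) sonority 4-2-1: well-formed.
(e) sonority 7-3-2: well-formed.
(f) sonority 6-3-2: well-formed.
(g) sonority 6-2-6-4: ill-formed.
(h) sonority 5-4-2: well-formed.

5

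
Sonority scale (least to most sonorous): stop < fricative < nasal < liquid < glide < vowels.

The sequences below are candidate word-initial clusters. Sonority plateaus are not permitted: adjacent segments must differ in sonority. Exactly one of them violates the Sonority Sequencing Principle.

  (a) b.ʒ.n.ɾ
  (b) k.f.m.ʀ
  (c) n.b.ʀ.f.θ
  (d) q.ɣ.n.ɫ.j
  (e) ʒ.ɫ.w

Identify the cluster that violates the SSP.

(a) 1-2-3-4 → obeys
(b) 1-2-3-4 → obeys
(c) 3-1-4-2-2 → violates
(d) 1-2-3-4-5 → obeys
(e) 2-4-5 → obeys

c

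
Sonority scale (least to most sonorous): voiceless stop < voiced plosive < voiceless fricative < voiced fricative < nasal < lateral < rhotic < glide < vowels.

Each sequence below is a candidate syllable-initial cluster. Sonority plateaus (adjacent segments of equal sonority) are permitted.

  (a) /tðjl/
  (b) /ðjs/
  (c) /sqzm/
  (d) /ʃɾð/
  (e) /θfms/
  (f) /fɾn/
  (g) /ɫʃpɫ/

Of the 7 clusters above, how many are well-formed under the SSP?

(a) sonority 1-4-8-6: ill-formed.
(b) sonority 4-8-3: ill-formed.
(c) sonority 3-1-4-5: ill-formed.
(d) sonority 3-7-4: ill-formed.
(e) sonority 3-3-5-3: ill-formed.
(f) sonority 3-7-5: ill-formed.
(g) sonority 6-3-1-6: ill-formed.

0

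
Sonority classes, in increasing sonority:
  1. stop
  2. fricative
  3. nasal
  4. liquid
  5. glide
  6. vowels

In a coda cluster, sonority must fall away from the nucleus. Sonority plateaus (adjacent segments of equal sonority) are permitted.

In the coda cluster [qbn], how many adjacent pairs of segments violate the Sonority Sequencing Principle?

1

/q/ — stop, sonority 1.
/b/ — stop, sonority 1.
/n/ — nasal, sonority 3.
/q/→/b/: 1→1 (plateau, allowed) — ok.
/b/→/n/: 1→3 (does not fall) — violation.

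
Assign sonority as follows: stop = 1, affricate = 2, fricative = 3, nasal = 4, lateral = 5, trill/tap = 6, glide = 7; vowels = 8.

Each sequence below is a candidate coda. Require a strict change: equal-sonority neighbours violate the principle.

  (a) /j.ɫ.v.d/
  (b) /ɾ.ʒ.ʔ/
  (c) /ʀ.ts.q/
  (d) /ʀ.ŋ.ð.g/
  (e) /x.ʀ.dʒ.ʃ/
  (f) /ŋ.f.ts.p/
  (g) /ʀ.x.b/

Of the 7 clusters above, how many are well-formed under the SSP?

(a) sonority 7-5-3-1: well-formed.
(b) sonority 6-3-1: well-formed.
(c) sonority 6-2-1: well-formed.
(d) sonority 6-4-3-1: well-formed.
(e) sonority 3-6-2-3: ill-formed.
(f) sonority 4-3-2-1: well-formed.
(g) sonority 6-3-1: well-formed.

6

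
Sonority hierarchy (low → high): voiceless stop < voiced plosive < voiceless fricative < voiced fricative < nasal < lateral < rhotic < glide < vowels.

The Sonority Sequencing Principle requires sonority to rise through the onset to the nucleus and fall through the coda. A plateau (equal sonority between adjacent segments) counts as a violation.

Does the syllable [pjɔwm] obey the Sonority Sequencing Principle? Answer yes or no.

Onset: /p/ is a voiceless stop (sonority 1), /j/ is a glide (sonority 8); then the nucleus /ɔ/ (sonority 9).
Onset profile 1-8-9 — rises to the nucleus.
Coda: /w/ is a glide (sonority 8), /m/ is a nasal (sonority 5).
Coda profile 9-8-5 — falls from the nucleus.

yes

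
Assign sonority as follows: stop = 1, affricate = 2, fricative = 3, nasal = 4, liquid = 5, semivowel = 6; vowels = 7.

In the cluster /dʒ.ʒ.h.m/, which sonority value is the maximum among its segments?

/dʒ/: affricate = 2.
/ʒ/: fricative = 3.
/h/: fricative = 3.
/m/: nasal = 4.
The maximum is 4.

4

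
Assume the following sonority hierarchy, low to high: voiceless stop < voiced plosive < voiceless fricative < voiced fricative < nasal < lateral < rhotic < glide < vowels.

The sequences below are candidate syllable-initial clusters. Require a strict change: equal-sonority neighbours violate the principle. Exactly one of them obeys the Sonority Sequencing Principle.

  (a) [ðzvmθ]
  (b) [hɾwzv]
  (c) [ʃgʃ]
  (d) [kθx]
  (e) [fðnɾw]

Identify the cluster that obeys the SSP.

(a) 4-4-4-5-3 → violates
(b) 3-7-8-4-4 → violates
(c) 3-2-3 → violates
(d) 1-3-3 → violates
(e) 3-4-5-7-8 → obeys

e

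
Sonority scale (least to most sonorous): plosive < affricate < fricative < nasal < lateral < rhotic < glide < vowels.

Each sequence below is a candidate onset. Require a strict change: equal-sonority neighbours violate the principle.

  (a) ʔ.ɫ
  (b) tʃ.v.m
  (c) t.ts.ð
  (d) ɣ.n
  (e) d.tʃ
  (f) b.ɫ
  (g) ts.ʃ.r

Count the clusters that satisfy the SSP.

(a) sonority 1-5: well-formed.
(b) sonority 2-3-4: well-formed.
(c) sonority 1-2-3: well-formed.
(d) sonority 3-4: well-formed.
(e) sonority 1-2: well-formed.
(f) sonority 1-5: well-formed.
(g) sonority 2-3-6: well-formed.

7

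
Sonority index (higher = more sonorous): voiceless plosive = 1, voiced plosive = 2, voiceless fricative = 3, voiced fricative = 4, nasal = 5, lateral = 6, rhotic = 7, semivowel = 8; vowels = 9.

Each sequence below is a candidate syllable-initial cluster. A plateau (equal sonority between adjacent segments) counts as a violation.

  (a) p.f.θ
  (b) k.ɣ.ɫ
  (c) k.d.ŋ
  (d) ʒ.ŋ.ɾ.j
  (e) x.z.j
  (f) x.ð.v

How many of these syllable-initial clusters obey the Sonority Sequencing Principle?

(a) sonority 1-3-3: ill-formed.
(b) sonority 1-4-6: well-formed.
(c) sonority 1-2-5: well-formed.
(d) sonority 4-5-7-8: well-formed.
(e) sonority 3-4-8: well-formed.
(f) sonority 3-4-4: ill-formed.

4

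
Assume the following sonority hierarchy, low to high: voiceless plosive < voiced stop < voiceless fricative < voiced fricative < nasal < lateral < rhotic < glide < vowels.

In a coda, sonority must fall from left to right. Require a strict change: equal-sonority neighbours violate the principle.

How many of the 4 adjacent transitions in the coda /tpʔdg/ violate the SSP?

/t/: voiceless plosive = 1.
/p/: voiceless plosive = 1.
/ʔ/: voiceless plosive = 1.
/d/: voiced stop = 2.
/g/: voiced stop = 2.
/t/→/p/: 1→1 (plateau) — violation.
/p/→/ʔ/: 1→1 (plateau) — violation.
/ʔ/→/d/: 1→2 (does not fall) — violation.
/d/→/g/: 2→2 (plateau) — violation.

4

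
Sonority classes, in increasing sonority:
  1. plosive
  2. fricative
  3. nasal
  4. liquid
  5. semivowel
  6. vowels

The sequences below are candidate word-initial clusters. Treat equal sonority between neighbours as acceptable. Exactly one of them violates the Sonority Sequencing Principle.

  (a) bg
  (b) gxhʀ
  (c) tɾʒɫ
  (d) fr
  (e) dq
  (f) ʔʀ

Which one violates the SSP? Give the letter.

(a) bg: profile 1-1 — obeys.
(b) gxhʀ: profile 1-2-2-4 — obeys.
(c) tɾʒɫ: profile 1-4-2-4 — violates.
(d) fr: profile 2-4 — obeys.
(e) dq: profile 1-1 — obeys.
(f) ʔʀ: profile 1-4 — obeys.

c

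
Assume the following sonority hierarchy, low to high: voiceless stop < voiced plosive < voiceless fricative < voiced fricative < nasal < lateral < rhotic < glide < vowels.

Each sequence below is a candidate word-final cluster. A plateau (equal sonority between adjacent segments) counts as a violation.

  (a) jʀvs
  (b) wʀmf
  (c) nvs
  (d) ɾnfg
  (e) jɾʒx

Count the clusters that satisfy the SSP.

(a) sonority 8-7-4-3: well-formed.
(b) sonority 8-7-5-3: well-formed.
(c) sonority 5-4-3: well-formed.
(d) sonority 7-5-3-2: well-formed.
(e) sonority 8-7-4-3: well-formed.

5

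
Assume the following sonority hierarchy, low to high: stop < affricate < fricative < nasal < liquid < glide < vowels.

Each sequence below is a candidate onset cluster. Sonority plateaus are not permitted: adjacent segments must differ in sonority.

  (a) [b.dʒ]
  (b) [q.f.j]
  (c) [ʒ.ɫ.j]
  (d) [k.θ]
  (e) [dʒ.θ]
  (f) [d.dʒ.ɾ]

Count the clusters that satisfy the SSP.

6

(a) sonority 1-2: well-formed.
(b) sonority 1-3-6: well-formed.
(c) sonority 3-5-6: well-formed.
(d) sonority 1-3: well-formed.
(e) sonority 2-3: well-formed.
(f) sonority 1-2-5: well-formed.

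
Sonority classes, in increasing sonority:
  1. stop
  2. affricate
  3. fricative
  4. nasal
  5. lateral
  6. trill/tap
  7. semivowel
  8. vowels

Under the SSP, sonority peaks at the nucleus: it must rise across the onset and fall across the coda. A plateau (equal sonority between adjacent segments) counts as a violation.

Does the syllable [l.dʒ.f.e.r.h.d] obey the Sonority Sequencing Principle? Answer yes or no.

Onset: /l/ is a lateral (sonority 5), /dʒ/ is an affricate (sonority 2), /f/ is a fricative (sonority 3); then the nucleus /e/ (sonority 8).
Onset profile 5-2-3-8 — does not strictly rise throughout.
Coda: /r/ is a trill/tap (sonority 6), /h/ is a fricative (sonority 3), /d/ is a stop (sonority 1).
Coda profile 8-6-3-1 — falls from the nucleus.

no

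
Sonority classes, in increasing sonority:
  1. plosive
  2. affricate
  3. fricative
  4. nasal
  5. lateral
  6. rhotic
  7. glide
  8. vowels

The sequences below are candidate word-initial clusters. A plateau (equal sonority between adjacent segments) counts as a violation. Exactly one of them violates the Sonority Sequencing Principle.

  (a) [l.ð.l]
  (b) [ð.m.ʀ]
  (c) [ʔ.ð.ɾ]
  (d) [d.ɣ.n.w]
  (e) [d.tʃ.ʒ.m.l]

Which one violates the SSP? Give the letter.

(a) 5-3-5 → violates
(b) 3-4-6 → obeys
(c) 1-3-6 → obeys
(d) 1-3-4-7 → obeys
(e) 1-2-3-4-5 → obeys

a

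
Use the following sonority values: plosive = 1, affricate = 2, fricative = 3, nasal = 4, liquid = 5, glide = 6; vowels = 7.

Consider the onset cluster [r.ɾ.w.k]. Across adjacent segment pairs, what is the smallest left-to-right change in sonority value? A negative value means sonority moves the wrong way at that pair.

-5

/r/ is a liquid (sonority 5).
/ɾ/ is a liquid (sonority 5).
/w/ is a glide (sonority 6).
/k/ is a plosive (sonority 1).
/r/→/ɾ/: change +0.
/ɾ/→/w/: change +1.
/w/→/k/: change -5.
Minimum = -5.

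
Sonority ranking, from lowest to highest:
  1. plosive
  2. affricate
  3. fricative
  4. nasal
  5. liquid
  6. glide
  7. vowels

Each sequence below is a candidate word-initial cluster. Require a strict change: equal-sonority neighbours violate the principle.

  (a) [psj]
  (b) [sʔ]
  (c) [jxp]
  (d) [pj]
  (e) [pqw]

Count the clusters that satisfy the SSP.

(a) 1-3-6 → obeys
(b) 3-1 → violates
(c) 6-3-1 → violates
(d) 1-6 → obeys
(e) 1-1-6 → violates

2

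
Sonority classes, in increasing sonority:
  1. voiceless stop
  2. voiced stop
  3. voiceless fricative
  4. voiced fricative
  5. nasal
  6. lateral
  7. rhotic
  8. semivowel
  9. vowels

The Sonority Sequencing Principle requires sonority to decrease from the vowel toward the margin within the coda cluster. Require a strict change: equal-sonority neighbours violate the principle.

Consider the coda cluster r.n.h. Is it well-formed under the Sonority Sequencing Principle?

yes

/r/ is a rhotic (sonority 7).
/n/ is a nasal (sonority 5).
/h/ is a voiceless fricative (sonority 3).
The profile 7-5-3 strictly falls, so the coda cluster satisfies the SSP.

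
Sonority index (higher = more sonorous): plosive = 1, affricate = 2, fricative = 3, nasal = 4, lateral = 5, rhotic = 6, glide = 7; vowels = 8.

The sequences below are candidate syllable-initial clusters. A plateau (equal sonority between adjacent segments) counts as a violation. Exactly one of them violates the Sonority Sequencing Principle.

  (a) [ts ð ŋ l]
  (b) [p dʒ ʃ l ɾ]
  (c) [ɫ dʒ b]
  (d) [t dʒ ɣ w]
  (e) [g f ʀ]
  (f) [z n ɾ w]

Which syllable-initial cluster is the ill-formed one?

(a) sonority 2-3-4-5: well-formed.
(b) sonority 1-2-3-5-6: well-formed.
(c) sonority 5-2-1: ill-formed.
(d) sonority 1-2-3-7: well-formed.
(e) sonority 1-3-6: well-formed.
(f) sonority 3-4-6-7: well-formed.

c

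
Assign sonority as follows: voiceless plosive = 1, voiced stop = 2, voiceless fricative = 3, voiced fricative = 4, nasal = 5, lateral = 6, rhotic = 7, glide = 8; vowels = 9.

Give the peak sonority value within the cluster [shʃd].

/s/: voiceless fricative = 3.
/h/: voiceless fricative = 3.
/ʃ/: voiceless fricative = 3.
/d/: voiced stop = 2.
The maximum is 3.

3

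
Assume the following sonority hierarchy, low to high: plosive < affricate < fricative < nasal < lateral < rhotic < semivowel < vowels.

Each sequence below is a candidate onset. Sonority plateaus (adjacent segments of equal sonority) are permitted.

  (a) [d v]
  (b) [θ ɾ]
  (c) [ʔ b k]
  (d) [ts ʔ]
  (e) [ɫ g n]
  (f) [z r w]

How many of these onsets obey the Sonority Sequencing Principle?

(a) [d v]: profile 1-3 — obeys.
(b) [θ ɾ]: profile 3-6 — obeys.
(c) [ʔ b k]: profile 1-1-1 — obeys.
(d) [ts ʔ]: profile 2-1 — violates.
(e) [ɫ g n]: profile 5-1-4 — violates.
(f) [z r w]: profile 3-6-7 — obeys.

4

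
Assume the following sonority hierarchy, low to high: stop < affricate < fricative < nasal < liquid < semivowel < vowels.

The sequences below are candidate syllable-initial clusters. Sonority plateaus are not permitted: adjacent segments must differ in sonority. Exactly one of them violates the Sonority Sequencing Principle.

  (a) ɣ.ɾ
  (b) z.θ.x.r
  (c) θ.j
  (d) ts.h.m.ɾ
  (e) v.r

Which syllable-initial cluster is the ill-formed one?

(a) 3-5 → obeys
(b) 3-3-3-5 → violates
(c) 3-6 → obeys
(d) 2-3-4-5 → obeys
(e) 3-5 → obeys

b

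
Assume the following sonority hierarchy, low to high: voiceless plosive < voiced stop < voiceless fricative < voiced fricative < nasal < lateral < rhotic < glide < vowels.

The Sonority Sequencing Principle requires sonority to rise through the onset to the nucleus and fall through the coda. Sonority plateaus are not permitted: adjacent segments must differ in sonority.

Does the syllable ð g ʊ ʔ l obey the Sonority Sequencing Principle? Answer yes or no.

no

Onset: /ð/ is a voiced fricative (sonority 4), /g/ is a voiced stop (sonority 2); then the nucleus /ʊ/ (sonority 9).
Onset profile 4-2-9 — does not strictly rise throughout.
Coda: /ʔ/ is a voiceless plosive (sonority 1), /l/ is a lateral (sonority 6).
Coda profile 9-1-6 — does not strictly fall throughout.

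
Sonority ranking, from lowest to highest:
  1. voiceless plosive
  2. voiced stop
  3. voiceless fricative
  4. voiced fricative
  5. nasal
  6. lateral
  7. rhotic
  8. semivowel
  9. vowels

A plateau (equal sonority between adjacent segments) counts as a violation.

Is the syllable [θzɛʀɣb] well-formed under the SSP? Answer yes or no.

Onset: /θ/ is a voiceless fricative (sonority 3), /z/ is a voiced fricative (sonority 4); then the nucleus /ɛ/ (sonority 9).
Onset profile 3-4-9 — rises to the nucleus.
Coda: /ʀ/ is a rhotic (sonority 7), /ɣ/ is a voiced fricative (sonority 4), /b/ is a voiced stop (sonority 2).
Coda profile 9-7-4-2 — falls from the nucleus.

yes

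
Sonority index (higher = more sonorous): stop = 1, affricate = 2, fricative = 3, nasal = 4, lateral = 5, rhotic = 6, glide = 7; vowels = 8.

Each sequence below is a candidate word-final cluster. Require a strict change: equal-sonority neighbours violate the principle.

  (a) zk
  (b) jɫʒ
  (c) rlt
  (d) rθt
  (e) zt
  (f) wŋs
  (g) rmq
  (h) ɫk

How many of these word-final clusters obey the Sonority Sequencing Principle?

8

(a) 3-1 → obeys
(b) 7-5-3 → obeys
(c) 6-5-1 → obeys
(d) 6-3-1 → obeys
(e) 3-1 → obeys
(f) 7-4-3 → obeys
(g) 6-4-1 → obeys
(h) 5-1 → obeys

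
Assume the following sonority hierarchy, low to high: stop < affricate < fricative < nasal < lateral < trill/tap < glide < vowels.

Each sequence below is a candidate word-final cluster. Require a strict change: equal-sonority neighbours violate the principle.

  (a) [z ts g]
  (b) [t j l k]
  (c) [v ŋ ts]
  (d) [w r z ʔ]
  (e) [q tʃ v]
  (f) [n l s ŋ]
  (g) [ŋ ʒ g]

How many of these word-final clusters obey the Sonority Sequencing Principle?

3

(a) sonority 3-2-1: well-formed.
(b) sonority 1-7-5-1: ill-formed.
(c) sonority 3-4-2: ill-formed.
(d) sonority 7-6-3-1: well-formed.
(e) sonority 1-2-3: ill-formed.
(f) sonority 4-5-3-4: ill-formed.
(g) sonority 4-3-1: well-formed.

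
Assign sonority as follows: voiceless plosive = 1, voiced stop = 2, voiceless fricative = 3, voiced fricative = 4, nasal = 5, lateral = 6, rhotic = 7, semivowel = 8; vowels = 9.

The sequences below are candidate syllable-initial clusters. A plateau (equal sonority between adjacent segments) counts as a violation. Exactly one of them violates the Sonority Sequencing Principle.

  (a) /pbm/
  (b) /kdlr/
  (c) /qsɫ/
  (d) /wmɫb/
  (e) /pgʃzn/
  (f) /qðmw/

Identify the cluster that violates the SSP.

(a) 1-2-5 → obeys
(b) 1-2-6-7 → obeys
(c) 1-3-6 → obeys
(d) 8-5-6-2 → violates
(e) 1-2-3-4-5 → obeys
(f) 1-4-5-8 → obeys

d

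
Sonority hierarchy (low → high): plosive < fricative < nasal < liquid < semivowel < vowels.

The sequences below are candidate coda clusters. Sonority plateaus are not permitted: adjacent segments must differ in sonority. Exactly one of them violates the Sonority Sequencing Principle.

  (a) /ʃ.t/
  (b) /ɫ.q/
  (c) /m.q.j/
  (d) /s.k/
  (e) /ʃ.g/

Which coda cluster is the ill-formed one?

(a) 2-1 → obeys
(b) 4-1 → obeys
(c) 3-1-5 → violates
(d) 2-1 → obeys
(e) 2-1 → obeys

c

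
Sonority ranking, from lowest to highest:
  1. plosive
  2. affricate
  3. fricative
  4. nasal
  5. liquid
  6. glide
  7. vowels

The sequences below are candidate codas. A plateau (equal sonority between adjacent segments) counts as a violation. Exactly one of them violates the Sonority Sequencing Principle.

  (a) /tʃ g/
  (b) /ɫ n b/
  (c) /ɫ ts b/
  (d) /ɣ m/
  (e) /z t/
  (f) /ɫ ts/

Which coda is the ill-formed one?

d

(a) sonority 2-1: well-formed.
(b) sonority 5-4-1: well-formed.
(c) sonority 5-2-1: well-formed.
(d) sonority 3-4: ill-formed.
(e) sonority 3-1: well-formed.
(f) sonority 5-2: well-formed.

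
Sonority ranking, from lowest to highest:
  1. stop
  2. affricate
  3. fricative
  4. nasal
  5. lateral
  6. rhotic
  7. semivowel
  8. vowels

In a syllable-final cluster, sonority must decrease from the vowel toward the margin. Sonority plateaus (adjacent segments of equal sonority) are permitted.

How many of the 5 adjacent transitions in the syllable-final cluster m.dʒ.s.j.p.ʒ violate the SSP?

/m/: nasal = 4.
/dʒ/: affricate = 2.
/s/: fricative = 3.
/j/: semivowel = 7.
/p/: stop = 1.
/ʒ/: fricative = 3.
/m/→/dʒ/: 4→2 (falls) — ok.
/dʒ/→/s/: 2→3 (does not fall) — violation.
/s/→/j/: 3→7 (does not fall) — violation.
/j/→/p/: 7→1 (falls) — ok.
/p/→/ʒ/: 1→3 (does not fall) — violation.

3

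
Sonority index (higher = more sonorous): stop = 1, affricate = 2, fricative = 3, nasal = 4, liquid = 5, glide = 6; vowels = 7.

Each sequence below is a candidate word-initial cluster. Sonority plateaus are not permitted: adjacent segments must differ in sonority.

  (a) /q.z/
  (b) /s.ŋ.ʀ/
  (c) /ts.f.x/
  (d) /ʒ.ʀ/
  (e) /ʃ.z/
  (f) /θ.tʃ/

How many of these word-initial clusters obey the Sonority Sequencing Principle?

3

(a) /q.z/: profile 1-3 — obeys.
(b) /s.ŋ.ʀ/: profile 3-4-5 — obeys.
(c) /ts.f.x/: profile 2-3-3 — violates.
(d) /ʒ.ʀ/: profile 3-5 — obeys.
(e) /ʃ.z/: profile 3-3 — violates.
(f) /θ.tʃ/: profile 3-2 — violates.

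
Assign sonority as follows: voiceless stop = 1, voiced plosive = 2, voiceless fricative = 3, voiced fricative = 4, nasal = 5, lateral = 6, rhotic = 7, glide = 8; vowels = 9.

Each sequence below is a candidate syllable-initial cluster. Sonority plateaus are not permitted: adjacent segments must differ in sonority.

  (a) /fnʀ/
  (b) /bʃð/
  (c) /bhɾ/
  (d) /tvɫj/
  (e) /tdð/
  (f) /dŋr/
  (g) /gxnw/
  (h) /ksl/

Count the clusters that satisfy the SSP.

8

(a) /fnʀ/: profile 3-5-7 — obeys.
(b) /bʃð/: profile 2-3-4 — obeys.
(c) /bhɾ/: profile 2-3-7 — obeys.
(d) /tvɫj/: profile 1-4-6-8 — obeys.
(e) /tdð/: profile 1-2-4 — obeys.
(f) /dŋr/: profile 2-5-7 — obeys.
(g) /gxnw/: profile 2-3-5-8 — obeys.
(h) /ksl/: profile 1-3-6 — obeys.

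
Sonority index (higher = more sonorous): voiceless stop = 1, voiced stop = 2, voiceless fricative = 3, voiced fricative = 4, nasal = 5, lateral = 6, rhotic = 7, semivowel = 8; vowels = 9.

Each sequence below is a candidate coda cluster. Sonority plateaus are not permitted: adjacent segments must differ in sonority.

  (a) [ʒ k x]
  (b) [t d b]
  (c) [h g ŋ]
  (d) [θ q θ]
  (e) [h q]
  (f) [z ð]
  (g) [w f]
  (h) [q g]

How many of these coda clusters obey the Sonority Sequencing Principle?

2

(a) sonority 4-1-3: ill-formed.
(b) sonority 1-2-2: ill-formed.
(c) sonority 3-2-5: ill-formed.
(d) sonority 3-1-3: ill-formed.
(e) sonority 3-1: well-formed.
(f) sonority 4-4: ill-formed.
(g) sonority 8-3: well-formed.
(h) sonority 1-2: ill-formed.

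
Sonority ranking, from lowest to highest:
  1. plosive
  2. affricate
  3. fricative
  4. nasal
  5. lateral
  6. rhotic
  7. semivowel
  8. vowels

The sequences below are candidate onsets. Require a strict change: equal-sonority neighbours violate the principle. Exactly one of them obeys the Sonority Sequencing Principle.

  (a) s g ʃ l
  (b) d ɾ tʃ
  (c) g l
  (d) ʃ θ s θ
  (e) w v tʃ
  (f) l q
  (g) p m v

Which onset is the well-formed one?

(a) 3-1-3-5 → violates
(b) 1-6-2 → violates
(c) 1-5 → obeys
(d) 3-3-3-3 → violates
(e) 7-3-2 → violates
(f) 5-1 → violates
(g) 1-4-3 → violates

c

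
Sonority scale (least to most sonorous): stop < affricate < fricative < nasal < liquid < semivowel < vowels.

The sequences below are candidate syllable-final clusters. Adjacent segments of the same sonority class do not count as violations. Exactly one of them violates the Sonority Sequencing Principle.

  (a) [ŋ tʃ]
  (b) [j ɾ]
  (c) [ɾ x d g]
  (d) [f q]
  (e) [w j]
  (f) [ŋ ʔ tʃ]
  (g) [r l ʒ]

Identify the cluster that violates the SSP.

f

(a) [ŋ tʃ]: profile 4-2 — obeys.
(b) [j ɾ]: profile 6-5 — obeys.
(c) [ɾ x d g]: profile 5-3-1-1 — obeys.
(d) [f q]: profile 3-1 — obeys.
(e) [w j]: profile 6-6 — obeys.
(f) [ŋ ʔ tʃ]: profile 4-1-2 — violates.
(g) [r l ʒ]: profile 5-5-3 — obeys.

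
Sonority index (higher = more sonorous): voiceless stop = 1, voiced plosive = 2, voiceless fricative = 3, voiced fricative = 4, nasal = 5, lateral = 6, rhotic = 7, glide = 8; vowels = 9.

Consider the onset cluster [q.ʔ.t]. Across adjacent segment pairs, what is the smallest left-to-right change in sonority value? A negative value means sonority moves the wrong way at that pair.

0

/q/ — voiceless stop, sonority 1.
/ʔ/ — voiceless stop, sonority 1.
/t/ — voiceless stop, sonority 1.
/q/→/ʔ/: change +0.
/ʔ/→/t/: change +0.
Minimum = 0.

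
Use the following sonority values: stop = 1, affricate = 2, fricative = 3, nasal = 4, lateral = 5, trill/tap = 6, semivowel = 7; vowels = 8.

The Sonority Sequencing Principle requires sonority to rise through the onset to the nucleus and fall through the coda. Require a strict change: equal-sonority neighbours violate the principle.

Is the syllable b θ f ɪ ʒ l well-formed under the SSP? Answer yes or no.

no

Onset: /b/ is a stop (sonority 1), /θ/ is a fricative (sonority 3), /f/ is a fricative (sonority 3); then the nucleus /ɪ/ (sonority 8).
Onset profile 1-3-3-8 — does not strictly rise throughout.
Coda: /ʒ/ is a fricative (sonority 3), /l/ is a lateral (sonority 5).
Coda profile 8-3-5 — does not strictly fall throughout.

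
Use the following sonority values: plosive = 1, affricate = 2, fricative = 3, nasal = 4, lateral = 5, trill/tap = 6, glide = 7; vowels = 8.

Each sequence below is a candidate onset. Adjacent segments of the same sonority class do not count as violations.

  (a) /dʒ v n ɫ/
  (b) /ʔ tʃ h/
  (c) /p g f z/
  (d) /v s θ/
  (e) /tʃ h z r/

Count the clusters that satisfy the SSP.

5

(a) /dʒ v n ɫ/: profile 2-3-4-5 — obeys.
(b) /ʔ tʃ h/: profile 1-2-3 — obeys.
(c) /p g f z/: profile 1-1-3-3 — obeys.
(d) /v s θ/: profile 3-3-3 — obeys.
(e) /tʃ h z r/: profile 2-3-3-6 — obeys.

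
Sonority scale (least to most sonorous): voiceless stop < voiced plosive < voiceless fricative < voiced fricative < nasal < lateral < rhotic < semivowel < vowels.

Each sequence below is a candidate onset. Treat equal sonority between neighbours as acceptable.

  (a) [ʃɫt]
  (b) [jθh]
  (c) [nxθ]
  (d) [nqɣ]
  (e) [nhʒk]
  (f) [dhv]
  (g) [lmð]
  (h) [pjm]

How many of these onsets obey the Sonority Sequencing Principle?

(a) sonority 3-6-1: ill-formed.
(b) sonority 8-3-3: ill-formed.
(c) sonority 5-3-3: ill-formed.
(d) sonority 5-1-4: ill-formed.
(e) sonority 5-3-4-1: ill-formed.
(f) sonority 2-3-4: well-formed.
(g) sonority 6-5-4: ill-formed.
(h) sonority 1-8-5: ill-formed.

1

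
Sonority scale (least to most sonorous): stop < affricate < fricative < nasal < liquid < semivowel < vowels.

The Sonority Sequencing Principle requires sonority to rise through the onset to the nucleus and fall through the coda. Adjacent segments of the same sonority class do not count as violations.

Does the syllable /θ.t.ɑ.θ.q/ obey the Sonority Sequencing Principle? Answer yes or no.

Onset: /θ/ is a fricative (sonority 3), /t/ is a stop (sonority 1); then the nucleus /ɑ/ (sonority 7).
Onset profile 3-1-7 — does not rise throughout.
Coda: /θ/ is a fricative (sonority 3), /q/ is a stop (sonority 1).
Coda profile 7-3-1 — falls from the nucleus.

no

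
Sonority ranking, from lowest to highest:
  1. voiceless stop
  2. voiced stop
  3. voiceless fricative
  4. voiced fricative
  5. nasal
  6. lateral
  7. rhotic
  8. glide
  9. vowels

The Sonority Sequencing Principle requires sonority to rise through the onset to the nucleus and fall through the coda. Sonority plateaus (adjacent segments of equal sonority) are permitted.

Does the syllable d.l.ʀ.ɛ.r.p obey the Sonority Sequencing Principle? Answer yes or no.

Onset: /d/ is a voiced stop (sonority 2), /l/ is a lateral (sonority 6), /ʀ/ is a rhotic (sonority 7); then the nucleus /ɛ/ (sonority 9).
Onset profile 2-6-7-9 — rises to the nucleus.
Coda: /r/ is a rhotic (sonority 7), /p/ is a voiceless stop (sonority 1).
Coda profile 9-7-1 — falls from the nucleus.

yes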